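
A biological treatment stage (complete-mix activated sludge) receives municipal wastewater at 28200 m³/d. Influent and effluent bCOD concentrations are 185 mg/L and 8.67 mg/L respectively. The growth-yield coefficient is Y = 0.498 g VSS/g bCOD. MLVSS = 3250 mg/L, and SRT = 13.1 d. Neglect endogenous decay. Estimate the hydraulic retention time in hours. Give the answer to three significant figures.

τ ≈ 8.49 h

V·X = Y·Q·ΔS·θ_c gives V = 0.498 × 28200 × (185 − 8.67) × 13.1 / 3250 = 9981 m³.
Hydraulic retention time τ = V/Q = 9981 / 28200 = 0.3540 d = 8.495 h.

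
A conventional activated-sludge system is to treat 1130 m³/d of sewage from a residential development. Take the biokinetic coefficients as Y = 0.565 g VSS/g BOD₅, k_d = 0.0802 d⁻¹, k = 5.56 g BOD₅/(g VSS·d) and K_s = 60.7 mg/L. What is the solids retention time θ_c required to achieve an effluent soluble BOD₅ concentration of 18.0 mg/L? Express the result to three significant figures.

From 1/θ_c = Y·k·S/(K_s + S) − k_d: Y·k·S/(K_s+S) = 0.565 × 5.56 × 18.0 / (60.7 + 18.0) = 0.7185 d⁻¹.
Then 1/θ_c = μ − k_d = 0.7185 − 0.0802 = 0.6383 d⁻¹, giving θ_c = 1.567 d.

θ_c ≈ 1.57 d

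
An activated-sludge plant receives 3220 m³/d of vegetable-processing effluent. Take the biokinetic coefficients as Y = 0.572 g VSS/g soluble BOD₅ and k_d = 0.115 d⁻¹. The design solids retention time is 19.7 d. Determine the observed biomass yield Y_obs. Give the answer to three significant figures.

The observed yield is Y_obs = Y/(1 + k_d·θ_c) = 0.572 / (1 + 0.115 × 19.7) = 0.572 / 3.265 = 0.1752 g VSS per g soluble BOD₅ removed.

Y_obs ≈ 0.175 g VSS/g soluble BOD₅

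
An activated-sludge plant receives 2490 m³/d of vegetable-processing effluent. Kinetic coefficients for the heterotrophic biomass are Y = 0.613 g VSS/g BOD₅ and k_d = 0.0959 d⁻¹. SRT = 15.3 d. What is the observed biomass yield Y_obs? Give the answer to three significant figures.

Observed yield with endogenous decay: Y_obs = Y / (1 + k_d·θ_c) = 0.613 / (1 + 0.0959 × 15.3) = 0.613 / 2.467 = 0.2485 g VSS/g BOD₅.

Y_obs ≈ 0.248 g VSS/g BOD₅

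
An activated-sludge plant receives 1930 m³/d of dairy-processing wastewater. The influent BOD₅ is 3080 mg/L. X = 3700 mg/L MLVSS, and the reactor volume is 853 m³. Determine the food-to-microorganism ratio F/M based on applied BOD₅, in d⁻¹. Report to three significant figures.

F/M ≈ 1.88 d⁻¹

Food-to-microorganism ratio F/M = Q S₀ / (V X) = 1930 × 3080 / (853.0 × 3700) = 1.883 d⁻¹.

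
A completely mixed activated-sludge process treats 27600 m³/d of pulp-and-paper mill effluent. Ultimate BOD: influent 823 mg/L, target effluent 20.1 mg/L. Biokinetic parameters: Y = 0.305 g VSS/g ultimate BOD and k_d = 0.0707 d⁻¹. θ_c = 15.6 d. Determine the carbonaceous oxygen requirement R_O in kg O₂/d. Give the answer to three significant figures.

R_O ≈ 17600 kg O₂/d

Y_obs = Y / (1 + k_d θ_c) = 0.305 / (1 + 0.0707 × 15.6) = 0.305 / 2.103 = 0.1450.
ΔS = 823 − 20.1 = 802.9 mg/L, so the substrate removal rate is 27600 × 802.9/1000 = 22160 kg ultimate BOD/d.
P_X = Y_obs·Q·(S₀ − S) = 0.1450 × 22160 = 3214 kg VSS/d.
R_O = Q·ΔS − 1.42 P_X = 22160 − 4564 = 17596 kg O₂/d.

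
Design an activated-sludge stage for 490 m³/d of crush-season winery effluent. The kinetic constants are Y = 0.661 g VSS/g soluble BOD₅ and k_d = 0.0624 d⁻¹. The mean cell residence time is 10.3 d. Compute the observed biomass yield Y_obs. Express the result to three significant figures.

Y_obs ≈ 0.402 g VSS/g soluble BOD₅

Y_obs = Y / (1 + k_d θ_c) = 0.661 / (1 + 0.0624 × 10.3) = 0.661 / 1.643 = 0.4024.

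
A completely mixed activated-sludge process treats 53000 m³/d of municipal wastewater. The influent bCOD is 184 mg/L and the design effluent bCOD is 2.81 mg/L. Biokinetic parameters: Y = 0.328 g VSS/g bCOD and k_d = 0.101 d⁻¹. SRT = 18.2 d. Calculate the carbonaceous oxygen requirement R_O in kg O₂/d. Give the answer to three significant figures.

Y_obs = Y / (1 + k_d θ_c) = 0.328 / (1 + 0.101 × 18.2) = 0.328 / 2.838 = 0.1156.
Q·(S₀ − S) = 53000 × (184 − 2.81) × 10⁻³ = 9603 kg/d removed.
Biomass synthesised: P_X = Y_obs × 9603 = 1110 kg VSS/d.
R_O = Q·ΔS − 1.42 P_X = 9603 − 1576 = 8027 kg O₂/d.

R_O ≈ 8030 kg O₂/d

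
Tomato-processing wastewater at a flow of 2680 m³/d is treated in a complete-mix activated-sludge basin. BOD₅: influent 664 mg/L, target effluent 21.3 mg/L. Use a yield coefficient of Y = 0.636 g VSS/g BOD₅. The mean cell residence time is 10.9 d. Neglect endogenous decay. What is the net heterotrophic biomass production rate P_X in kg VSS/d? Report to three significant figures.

Since k_d ≈ 0, Y_obs = Y = 0.636 g VSS/g BOD₅.
Substrate removed = Q·(S₀ − S) = 2680 m³/d × (664 − 21.3) g/m³ = 1.72×10^6 g/d = 1722 kg/d.
Biomass produced: P_X = Y_obs·Q·ΔS = 0.6360 × 1722 ≈ 1095 kg VSS/d.

P_X ≈ 1100 kg VSS/d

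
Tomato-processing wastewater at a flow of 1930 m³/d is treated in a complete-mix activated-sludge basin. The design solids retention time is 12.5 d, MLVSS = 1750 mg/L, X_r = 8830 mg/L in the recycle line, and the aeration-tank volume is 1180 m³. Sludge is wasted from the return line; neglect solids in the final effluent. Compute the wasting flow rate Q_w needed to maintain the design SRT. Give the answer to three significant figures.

Q_w ≈ 18.7 m³/d

Wasting from the return line (neglecting effluent solids): Q_w = V·X / (θ_c·X_r) = 1180 × 1750 / (12.5 × 8830) = 18.71 m³/d.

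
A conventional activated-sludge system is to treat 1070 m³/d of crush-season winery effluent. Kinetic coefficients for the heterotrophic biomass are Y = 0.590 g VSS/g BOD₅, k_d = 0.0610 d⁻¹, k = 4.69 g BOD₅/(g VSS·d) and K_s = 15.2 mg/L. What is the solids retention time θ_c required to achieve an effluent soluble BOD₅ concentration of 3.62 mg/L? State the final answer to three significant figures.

θ_c ≈ 2.12 d

From 1/θ_c = Y·k·S/(K_s + S) − k_d: Y·k·S/(K_s+S) = 0.590 × 4.69 × 3.62 / (15.2 + 3.62) = 0.5322 d⁻¹.
1/θ_c = 0.5322 − 0.0610 = 0.4712 d⁻¹, so θ_c = 2.122 d.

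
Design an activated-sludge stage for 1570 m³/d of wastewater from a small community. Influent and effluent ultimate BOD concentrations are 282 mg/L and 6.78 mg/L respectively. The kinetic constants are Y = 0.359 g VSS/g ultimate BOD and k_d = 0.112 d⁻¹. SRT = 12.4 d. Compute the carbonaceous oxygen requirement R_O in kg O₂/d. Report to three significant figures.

R_O ≈ 340 kg O₂/d

Y_obs = Y / (1 + k_d θ_c) = 0.359 / (1 + 0.112 × 12.4) = 0.359 / 2.389 = 0.1503.
Substrate removed = Q·(S₀ − S) = 1570 m³/d × (282 − 6.78) g/m³ = 4.32×10^5 g/d = 432.1 kg/d.
Biomass synthesised: P_X = Y_obs × 432.1 = 64.94 kg VSS/d.
R_O = Q·ΔS − 1.42 P_X = 432.1 − 92.21 = 339.9 kg O₂/d.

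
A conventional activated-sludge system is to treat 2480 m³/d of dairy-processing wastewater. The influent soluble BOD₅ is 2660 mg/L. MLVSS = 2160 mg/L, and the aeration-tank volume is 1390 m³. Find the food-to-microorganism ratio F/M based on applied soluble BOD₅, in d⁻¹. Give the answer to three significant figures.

F/M ≈ 2.20 d⁻¹

F/M = Q·S₀ / (V·X) = 2480 × 2660 / (1390 × 2160) = 2.197 g soluble BOD₅·(g VSS·d)⁻¹.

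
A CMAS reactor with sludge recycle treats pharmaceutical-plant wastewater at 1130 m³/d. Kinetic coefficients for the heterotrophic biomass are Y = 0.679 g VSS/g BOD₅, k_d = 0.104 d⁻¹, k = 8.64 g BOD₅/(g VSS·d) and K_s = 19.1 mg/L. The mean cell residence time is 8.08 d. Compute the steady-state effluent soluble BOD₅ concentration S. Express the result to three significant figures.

From the Monod/SRT balance for a CMAS, S = K_s·(1+k_d θ_c)/[θ_c·(Y k − k_d) − 1] = 19.1 × (1 + 0.104 × 8.08) / [8.08 × (0.679 × 8.64 − 0.104) − 1] = 35.15 / 45.56 = 0.7715 mg/L.

S ≈ 0.771 mg/L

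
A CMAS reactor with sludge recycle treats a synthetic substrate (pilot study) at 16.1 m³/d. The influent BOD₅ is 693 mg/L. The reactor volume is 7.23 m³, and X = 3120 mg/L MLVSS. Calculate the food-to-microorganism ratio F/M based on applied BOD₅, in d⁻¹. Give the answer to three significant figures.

Food-to-microorganism ratio F/M = Q S₀ / (V X) = 16.1 × 693 / (7.230 × 3120) = 0.4946 d⁻¹.

F/M ≈ 0.495 d⁻¹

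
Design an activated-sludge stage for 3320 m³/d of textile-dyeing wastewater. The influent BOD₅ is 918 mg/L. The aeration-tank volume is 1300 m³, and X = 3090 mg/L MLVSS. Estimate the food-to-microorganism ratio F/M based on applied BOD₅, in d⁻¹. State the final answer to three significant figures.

Food-to-microorganism ratio F/M = Q S₀ / (V X) = 3320 × 918 / (1300 × 3090) = 0.7587 d⁻¹.

F/M ≈ 0.759 d⁻¹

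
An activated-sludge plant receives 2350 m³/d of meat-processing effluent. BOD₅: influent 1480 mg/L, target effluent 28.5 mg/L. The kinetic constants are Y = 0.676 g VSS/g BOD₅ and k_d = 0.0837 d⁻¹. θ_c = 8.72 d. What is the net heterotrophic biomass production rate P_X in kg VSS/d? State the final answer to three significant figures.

The observed yield is Y_obs = Y/(1 + k_d·θ_c) = 0.676 / (1 + 0.0837 × 8.72) = 0.676 / 1.730 = 0.3908 g VSS per g BOD₅ removed.
Substrate removed = Q·(S₀ − S) = 2350 m³/d × (1480 − 28.5) g/m³ = 3.41×10^6 g/d = 3411 kg/d.
P_X = Y_obs · Q(S₀ − S) = 0.3908 × 3411 = 1333 kg VSS/d.

P_X ≈ 1330 kg VSS/d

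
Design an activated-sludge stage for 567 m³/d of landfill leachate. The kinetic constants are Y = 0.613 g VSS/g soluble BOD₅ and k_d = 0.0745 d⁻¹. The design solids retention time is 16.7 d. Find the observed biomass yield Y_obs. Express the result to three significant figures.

Y_obs ≈ 0.273 g VSS/g soluble BOD₅

Correct the yield for decay: Y_obs = Y/(1 + k_d θ_c) = 0.613 / (1 + 0.0745 × 16.7) = 0.613 / 2.244 = 0.2732.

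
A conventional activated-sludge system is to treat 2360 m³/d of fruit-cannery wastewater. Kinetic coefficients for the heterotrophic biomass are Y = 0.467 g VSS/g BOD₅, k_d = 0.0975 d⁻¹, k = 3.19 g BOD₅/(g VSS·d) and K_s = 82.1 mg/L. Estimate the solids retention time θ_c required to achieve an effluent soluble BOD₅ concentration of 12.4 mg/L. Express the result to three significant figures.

θ_c ≈ 10.2 d

From 1/θ_c = Y·k·S/(K_s + S) − k_d: Y·k·S/(K_s+S) = 0.467 × 3.19 × 12.4 / (82.1 + 12.4) = 0.1955 d⁻¹.
Then 1/θ_c = μ − k_d = 0.1955 − 0.0975 = 0.09798 d⁻¹, giving θ_c = 10.21 d.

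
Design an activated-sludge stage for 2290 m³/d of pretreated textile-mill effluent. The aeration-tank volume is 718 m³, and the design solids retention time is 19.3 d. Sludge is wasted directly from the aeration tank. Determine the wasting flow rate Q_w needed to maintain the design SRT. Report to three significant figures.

With mixed-liquor wasting, θ_c = V/Q_w, so Q_w = V/θ_c = 718.0/19.3 = 37.20 m³/d.

Q_w ≈ 37.2 m³/d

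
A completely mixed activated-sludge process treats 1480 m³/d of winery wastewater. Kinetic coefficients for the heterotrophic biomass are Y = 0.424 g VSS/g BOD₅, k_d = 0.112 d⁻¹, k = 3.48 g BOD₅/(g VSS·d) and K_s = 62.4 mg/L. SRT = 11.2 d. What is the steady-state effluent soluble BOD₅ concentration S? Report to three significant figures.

S ≈ 9.86 mg/L

Effluent substrate depends only on kinetics and SRT: S = K_s(1 + k_d θ_c) / [θ_c(Yk − k_d) − 1] = 62.4 × (1 + 0.112 × 11.2) / [11.2 × (0.424 × 3.48 − 0.112) − 1] = 140.7 / 14.27 = 9.857 mg/L.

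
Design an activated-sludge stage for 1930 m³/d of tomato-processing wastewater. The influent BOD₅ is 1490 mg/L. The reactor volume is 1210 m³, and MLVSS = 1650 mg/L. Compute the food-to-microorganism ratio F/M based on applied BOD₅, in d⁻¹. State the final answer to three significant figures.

F/M ≈ 1.44 d⁻¹

F/M = applied load / biomass = Q·S₀/(V·X) = 1930 × 1490 / (1210 × 1650) = 1.440 d⁻¹.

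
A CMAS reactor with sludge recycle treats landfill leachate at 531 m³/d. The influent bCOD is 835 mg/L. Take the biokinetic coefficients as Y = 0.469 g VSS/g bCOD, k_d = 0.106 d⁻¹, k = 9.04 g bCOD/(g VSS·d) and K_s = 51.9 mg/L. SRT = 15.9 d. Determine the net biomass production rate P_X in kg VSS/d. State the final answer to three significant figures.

From the Monod/SRT balance for a CMAS, S = K_s·(1+k_d θ_c)/[θ_c·(Y k − k_d) − 1] = 51.9 × (1 + 0.106 × 15.9) / [15.9 × (0.469 × 9.04 − 0.106) − 1] = 139.4 / 64.73 = 2.153 mg/L.
The observed yield is Y_obs = Y/(1 + k_d·θ_c) = 0.469 / (1 + 0.106 × 15.9) = 0.469 / 2.685 = 0.1746 g VSS per g bCOD removed.
ΔS = 835 − 2.15 = 832.9 mg/L, so the substrate removal rate is 531 × 832.9/1000 = 442.2 kg bCOD/d.
P_X = Y_obs · Q(S₀ − S) = 0.1746 × 442.2 = 77.24 kg VSS/d.

P_X ≈ 77.2 kg VSS/d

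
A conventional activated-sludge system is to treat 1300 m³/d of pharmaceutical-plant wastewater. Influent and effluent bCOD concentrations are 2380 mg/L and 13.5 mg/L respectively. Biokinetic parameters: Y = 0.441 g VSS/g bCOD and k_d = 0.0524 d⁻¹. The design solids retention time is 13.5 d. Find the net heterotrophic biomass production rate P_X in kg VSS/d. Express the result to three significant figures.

Correct the yield for decay: Y_obs = Y/(1 + k_d θ_c) = 0.441 / (1 + 0.0524 × 13.5) = 0.441 / 1.707 = 0.2583.
ΔS = 2380 − 13.5 = 2366 mg/L, so the substrate removal rate is 1300 × 2366/1000 = 3076 kg bCOD/d.
Net biomass production P_X = Y_obs × Q·(S₀ − S) = 0.2583 × 3076 = 794.6 kg VSS/d.

P_X ≈ 795 kg VSS/d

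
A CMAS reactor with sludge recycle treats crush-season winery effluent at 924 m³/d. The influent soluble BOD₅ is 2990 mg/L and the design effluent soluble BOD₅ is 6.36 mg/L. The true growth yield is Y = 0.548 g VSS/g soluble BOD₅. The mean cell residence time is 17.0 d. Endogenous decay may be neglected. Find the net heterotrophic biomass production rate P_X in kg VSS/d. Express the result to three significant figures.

P_X ≈ 1510 kg VSS/d

With endogenous decay neglected, the observed yield equals the true yield: Y_obs = Y = 0.548 g VSS/g soluble BOD₅.
Substrate removed = Q·(S₀ − S) = 924 m³/d × (2990 − 6.36) g/m³ = 2.76×10^6 g/d = 2757 kg/d.
P_X = Y_obs · Q(S₀ − S) = 0.5480 × 2757 = 1511 kg VSS/d.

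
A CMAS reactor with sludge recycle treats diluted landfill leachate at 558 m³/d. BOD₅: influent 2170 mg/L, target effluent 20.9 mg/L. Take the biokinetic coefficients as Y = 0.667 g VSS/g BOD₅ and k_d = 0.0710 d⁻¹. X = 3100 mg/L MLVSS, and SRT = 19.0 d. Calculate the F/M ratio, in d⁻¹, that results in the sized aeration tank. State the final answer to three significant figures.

Rearranging the biomass balance for a CMAS with decay, V = Y·Q·ΔS·θ_c / [X·(1+k_d θ_c)] = 0.667 × 558 × (2170 − 20.9) × 19.0 / [3100 × (1 + 0.0710 × 19.0)] = 1.52×10^7 / 7282 = 2087 m³.
Food-to-microorganism ratio F/M = Q S₀ / (V X) = 558 × 2170 / (2087 × 3100) = 0.1872 d⁻¹.

F/M ≈ 0.187 d⁻¹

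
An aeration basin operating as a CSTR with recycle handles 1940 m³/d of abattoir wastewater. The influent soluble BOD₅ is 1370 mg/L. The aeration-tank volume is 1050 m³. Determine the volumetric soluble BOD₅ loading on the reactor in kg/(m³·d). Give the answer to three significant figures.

L_v ≈ 2.53 kg soluble BOD₅/(m³·d)

L_v = Q S₀ / V = 1940 × 1370 × 10⁻³ / 1050 = 2.531 kg/(m³·d).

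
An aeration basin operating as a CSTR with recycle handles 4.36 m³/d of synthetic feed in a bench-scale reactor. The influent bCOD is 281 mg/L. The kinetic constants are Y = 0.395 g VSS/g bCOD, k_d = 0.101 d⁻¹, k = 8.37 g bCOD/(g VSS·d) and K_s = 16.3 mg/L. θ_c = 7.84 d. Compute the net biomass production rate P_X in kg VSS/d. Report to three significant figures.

For a completely mixed reactor with recycle the Lawrence–McCarty relation gives S = K_s·(1 + k_d·θ_c) / [θ_c·(Y·k − k_d) − 1] = 16.3 × (1 + 0.101 × 7.84) / [7.84 × (0.395 × 8.37 − 0.101) − 1] = 29.21 / 24.13 = 1.210 mg/L.
Correct the yield for decay: Y_obs = Y/(1 + k_d θ_c) = 0.395 / (1 + 0.101 × 7.84) = 0.395 / 1.792 = 0.2204.
ΔS = 281 − 1.21 = 279.8 mg/L, so the substrate removal rate is 4.36 × 279.8/1000 = 1.220 kg bCOD/d.
P_X = Y_obs · Q(S₀ − S) = 0.2204 × 1.220 = 0.2689 kg VSS/d.

P_X ≈ 0.269 kg VSS/d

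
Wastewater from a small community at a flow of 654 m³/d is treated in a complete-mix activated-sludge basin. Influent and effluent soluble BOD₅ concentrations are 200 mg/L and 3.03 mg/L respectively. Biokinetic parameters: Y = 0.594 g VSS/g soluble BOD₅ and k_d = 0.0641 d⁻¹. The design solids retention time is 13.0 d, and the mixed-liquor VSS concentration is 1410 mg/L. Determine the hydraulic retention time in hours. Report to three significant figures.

τ ≈ 14.1 h

From the SRT design equation V = Y Q (S₀−S) θ_c / [X (1 + k_d θ_c)] = 0.594 × 654 × (200 − 3.03) × 13.0 / [1410 × (1 + 0.0641 × 13.0)] = 9.95×10^5 / 2585 = 384.8 m³.
Hydraulic retention time τ = V/Q = 384.8 / 654 = 0.5884 d = 14.12 h.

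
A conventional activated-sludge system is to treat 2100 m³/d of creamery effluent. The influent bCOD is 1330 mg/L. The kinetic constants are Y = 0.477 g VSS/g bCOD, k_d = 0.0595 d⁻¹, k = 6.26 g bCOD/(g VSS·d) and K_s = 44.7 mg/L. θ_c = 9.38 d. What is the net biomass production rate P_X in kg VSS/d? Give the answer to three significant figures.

P_X ≈ 853 kg VSS/d

For a completely mixed reactor with recycle the Lawrence–McCarty relation gives S = K_s·(1 + k_d·θ_c) / [θ_c·(Y·k − k_d) − 1] = 44.7 × (1 + 0.0595 × 9.38) / [9.38 × (0.477 × 6.26 − 0.0595) − 1] = 69.65 / 26.45 = 2.633 mg/L.
Observed yield with endogenous decay: Y_obs = Y / (1 + k_d·θ_c) = 0.477 / (1 + 0.0595 × 9.38) = 0.477 / 1.558 = 0.3061 g VSS/g bCOD.
Q·(S₀ − S) = 2100 × (1330 − 2.63) × 10⁻³ = 2787 kg/d removed.
Biomass produced: P_X = Y_obs·Q·ΔS = 0.3061 × 2787 ≈ 853.4 kg VSS/d.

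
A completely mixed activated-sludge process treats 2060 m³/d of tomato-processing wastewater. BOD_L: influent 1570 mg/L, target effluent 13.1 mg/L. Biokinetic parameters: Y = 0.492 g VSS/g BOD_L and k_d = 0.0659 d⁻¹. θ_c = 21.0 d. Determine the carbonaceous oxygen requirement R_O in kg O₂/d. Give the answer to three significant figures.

Observed yield with endogenous decay: Y_obs = Y / (1 + k_d·θ_c) = 0.492 / (1 + 0.0659 × 21.0) = 0.492 / 2.384 = 0.2064 g VSS/g BOD_L.
Mass of BOD_L removed per day: Q(S₀ − S) = 2060 × 1557 g/m³ = 3207 kg/d.
P_X = Y_obs·Q·(S₀ − S) = 0.2064 × 3207 = 661.9 kg VSS/d.
R_O = Q·ΔS − 1.42 P_X = 3207 − 939.9 = 2267 kg O₂/d.

R_O ≈ 2270 kg O₂/d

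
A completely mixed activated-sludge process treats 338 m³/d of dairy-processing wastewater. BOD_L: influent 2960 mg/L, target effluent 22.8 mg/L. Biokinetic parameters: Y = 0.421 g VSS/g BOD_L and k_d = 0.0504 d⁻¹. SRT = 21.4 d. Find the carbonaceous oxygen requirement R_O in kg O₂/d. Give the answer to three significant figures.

R_O ≈ 707 kg O₂/d

Correct the yield for decay: Y_obs = Y/(1 + k_d θ_c) = 0.421 / (1 + 0.0504 × 21.4) = 0.421 / 2.079 = 0.2025.
Mass of BOD_L removed per day: Q(S₀ − S) = 338 × 2937 g/m³ = 992.8 kg/d.
P_X = Y_obs·Q·(S₀ − S) = 0.2025 × 992.8 = 201.1 kg VSS/d.
R_O = Q·ΔS − 1.42 P_X = 992.8 − 285.5 = 707.2 kg O₂/d.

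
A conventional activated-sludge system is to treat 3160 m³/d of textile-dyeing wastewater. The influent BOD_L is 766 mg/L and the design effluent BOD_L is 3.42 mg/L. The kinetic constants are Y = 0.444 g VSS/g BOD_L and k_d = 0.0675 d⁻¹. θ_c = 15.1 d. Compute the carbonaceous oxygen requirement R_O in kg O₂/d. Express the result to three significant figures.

R_O ≈ 1660 kg O₂/d

Correct the yield for decay: Y_obs = Y/(1 + k_d θ_c) = 0.444 / (1 + 0.0675 × 15.1) = 0.444 / 2.019 = 0.2199.
ΔS = 766 − 3.42 = 762.6 mg/L, so the substrate removal rate is 3160 × 762.6/1000 = 2410 kg BOD_L/d.
Net sludge production P_X = 0.2199 × 2410 = 529.9 kg VSS/d.
Carbonaceous O₂ demand = substrate oxidised − cell-mass equivalent = 2410 − 1.42 × 529.9 = 1657 kg O₂/d.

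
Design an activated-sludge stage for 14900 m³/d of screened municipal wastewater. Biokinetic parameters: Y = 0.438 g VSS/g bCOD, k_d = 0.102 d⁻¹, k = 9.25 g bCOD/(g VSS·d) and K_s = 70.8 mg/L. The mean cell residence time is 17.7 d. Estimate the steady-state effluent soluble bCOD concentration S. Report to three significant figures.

For a completely mixed reactor with recycle the Lawrence–McCarty relation gives S = K_s·(1 + k_d·θ_c) / [θ_c·(Y·k − k_d) − 1] = 70.8 × (1 + 0.102 × 17.7) / [17.7 × (0.438 × 9.25 − 0.102) − 1] = 198.6 / 68.91 = 2.883 mg/L.

S ≈ 2.88 mg/L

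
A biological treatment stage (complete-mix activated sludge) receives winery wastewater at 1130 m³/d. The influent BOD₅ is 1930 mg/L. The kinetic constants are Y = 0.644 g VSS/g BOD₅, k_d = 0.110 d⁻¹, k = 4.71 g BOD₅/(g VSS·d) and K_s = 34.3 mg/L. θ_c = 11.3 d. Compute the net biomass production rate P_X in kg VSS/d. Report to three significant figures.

P_X ≈ 625 kg VSS/d

Effluent substrate depends only on kinetics and SRT: S = K_s(1 + k_d θ_c) / [θ_c(Yk − k_d) − 1] = 34.3 × (1 + 0.110 × 11.3) / [11.3 × (0.644 × 4.71 − 0.110) − 1] = 76.93 / 32.03 = 2.402 mg/L.
Correct the yield for decay: Y_obs = Y/(1 + k_d θ_c) = 0.644 / (1 + 0.110 × 11.3) = 0.644 / 2.243 = 0.2871.
Q·(S₀ − S) = 1130 × (1930 − 2.40) × 10⁻³ = 2178 kg/d removed.
P_X = Y_obs · Q(S₀ − S) = 0.2871 × 2178 = 625.4 kg VSS/d.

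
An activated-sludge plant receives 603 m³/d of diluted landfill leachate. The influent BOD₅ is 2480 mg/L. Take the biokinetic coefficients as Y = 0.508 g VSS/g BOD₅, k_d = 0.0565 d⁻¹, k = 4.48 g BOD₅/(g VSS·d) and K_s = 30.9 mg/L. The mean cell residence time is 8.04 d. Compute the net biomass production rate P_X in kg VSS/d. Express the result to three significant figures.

Effluent substrate depends only on kinetics and SRT: S = K_s(1 + k_d θ_c) / [θ_c(Yk − k_d) − 1] = 30.9 × (1 + 0.0565 × 8.04) / [8.04 × (0.508 × 4.48 − 0.0565) − 1] = 44.94 / 16.84 = 2.668 mg/L.
Y_obs = Y / (1 + k_d θ_c) = 0.508 / (1 + 0.0565 × 8.04) = 0.508 / 1.454 = 0.3493.
Mass of BOD₅ removed per day: Q(S₀ − S) = 603 × 2477 g/m³ = 1494 kg/d.
Net biomass production P_X = Y_obs × Q·(S₀ − S) = 0.3493 × 1494 = 521.8 kg VSS/d.

P_X ≈ 522 kg VSS/d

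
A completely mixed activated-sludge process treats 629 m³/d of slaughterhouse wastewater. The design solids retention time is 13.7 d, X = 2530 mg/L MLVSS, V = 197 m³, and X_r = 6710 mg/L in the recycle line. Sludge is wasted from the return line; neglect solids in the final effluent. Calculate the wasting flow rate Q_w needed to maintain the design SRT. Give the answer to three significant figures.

θ_c = V·X/(Q_w·X_r) when wasting from the recycle, so Q_w = V·X/(θ_c·X_r) = 197.0 × 2530 / (13.7 × 6710) = 5.422 m³/d.

Q_w ≈ 5.42 m³/d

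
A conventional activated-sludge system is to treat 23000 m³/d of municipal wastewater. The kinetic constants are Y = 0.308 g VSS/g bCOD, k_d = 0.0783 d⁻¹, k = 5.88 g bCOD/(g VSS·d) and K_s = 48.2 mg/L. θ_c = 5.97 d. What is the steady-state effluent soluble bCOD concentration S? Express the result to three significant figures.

S ≈ 7.57 mg/L

For a completely mixed reactor with recycle the Lawrence–McCarty relation gives S = K_s·(1 + k_d·θ_c) / [θ_c·(Y·k − k_d) − 1] = 48.2 × (1 + 0.0783 × 5.97) / [5.97 × (0.308 × 5.88 − 0.0783) − 1] = 70.73 / 9.344 = 7.569 mg/L.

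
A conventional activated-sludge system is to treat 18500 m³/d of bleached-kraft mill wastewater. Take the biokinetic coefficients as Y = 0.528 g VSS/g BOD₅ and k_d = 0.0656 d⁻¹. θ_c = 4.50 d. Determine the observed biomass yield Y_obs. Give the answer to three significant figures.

Y_obs ≈ 0.408 g VSS/g BOD₅

Correct the yield for decay: Y_obs = Y/(1 + k_d θ_c) = 0.528 / (1 + 0.0656 × 4.50) = 0.528 / 1.295 = 0.4077.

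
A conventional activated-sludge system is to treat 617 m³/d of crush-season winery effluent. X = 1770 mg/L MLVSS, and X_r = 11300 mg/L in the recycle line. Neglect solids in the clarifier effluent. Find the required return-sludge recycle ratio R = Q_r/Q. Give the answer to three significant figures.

Mass balance around the secondary clarifier (neglecting effluent solids): R = X / (X_r − X) = 1770 / (11300 − 1770) = 0.1857.

R ≈ 0.186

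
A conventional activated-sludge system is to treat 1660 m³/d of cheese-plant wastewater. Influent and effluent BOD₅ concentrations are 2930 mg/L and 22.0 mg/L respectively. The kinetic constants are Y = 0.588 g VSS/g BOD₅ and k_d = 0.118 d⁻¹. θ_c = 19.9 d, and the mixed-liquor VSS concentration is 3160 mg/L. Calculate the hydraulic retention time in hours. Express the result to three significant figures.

From the SRT design equation V = Y Q (S₀−S) θ_c / [X (1 + k_d θ_c)] = 0.588 × 1660 × (2930 − 22.0) × 19.9 / [3160 × (1 + 0.118 × 19.9)] = 5.65×10^7 / 10580 = 5339 m³.
HRT = V/Q = 5339 m³ / 1660 m³·d⁻¹ = 3.216 d × 24 = 77.19 h.

τ ≈ 77.2 h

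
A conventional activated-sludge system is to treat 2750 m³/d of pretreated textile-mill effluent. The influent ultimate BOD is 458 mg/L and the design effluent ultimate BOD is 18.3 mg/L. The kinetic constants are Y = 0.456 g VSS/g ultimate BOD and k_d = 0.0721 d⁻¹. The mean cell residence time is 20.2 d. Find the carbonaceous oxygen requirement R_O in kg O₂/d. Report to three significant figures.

Correct the yield for decay: Y_obs = Y/(1 + k_d θ_c) = 0.456 / (1 + 0.0721 × 20.2) = 0.456 / 2.456 = 0.1856.
Mass of ultimate BOD removed per day: Q(S₀ − S) = 2750 × 439.7 g/m³ = 1209 kg/d.
Biomass synthesised: P_X = Y_obs × 1209 = 224.5 kg VSS/d.
Carbonaceous O₂ demand = substrate oxidised − cell-mass equivalent = 1209 − 1.42 × 224.5 = 890.4 kg O₂/d.

R_O ≈ 890 kg O₂/d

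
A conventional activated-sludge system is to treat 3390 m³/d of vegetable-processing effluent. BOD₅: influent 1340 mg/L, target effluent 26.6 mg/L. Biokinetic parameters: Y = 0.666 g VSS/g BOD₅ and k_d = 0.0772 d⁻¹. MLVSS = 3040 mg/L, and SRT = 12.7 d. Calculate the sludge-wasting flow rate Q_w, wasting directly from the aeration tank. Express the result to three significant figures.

Rearranging the biomass balance for a CMAS with decay, V = Y·Q·ΔS·θ_c / [X·(1+k_d θ_c)] = 0.666 × 3390 × (1340 − 26.6) × 12.7 / [3040 × (1 + 0.0772 × 12.7)] = 3.77×10^7 / 6021 = 6255 m³.
With mixed-liquor wasting, θ_c = V/Q_w, so Q_w = V/θ_c = 6255/12.7 = 492.5 m³/d.

Q_w ≈ 493 m³/d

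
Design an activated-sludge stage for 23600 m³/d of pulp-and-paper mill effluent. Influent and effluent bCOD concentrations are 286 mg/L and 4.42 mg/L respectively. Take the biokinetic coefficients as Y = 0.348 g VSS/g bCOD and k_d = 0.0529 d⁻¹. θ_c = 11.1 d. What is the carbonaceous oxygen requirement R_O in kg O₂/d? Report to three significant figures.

The observed yield is Y_obs = Y/(1 + k_d·θ_c) = 0.348 / (1 + 0.0529 × 11.1) = 0.348 / 1.587 = 0.2193 g VSS per g bCOD removed.
ΔS = 286 − 4.42 = 281.6 mg/L, so the substrate removal rate is 23600 × 281.6/1000 = 6645 kg bCOD/d.
Biomass synthesised: P_X = Y_obs × 6645 = 1457 kg VSS/d.
Carbonaceous O₂ demand = substrate oxidised − cell-mass equivalent = 6645 − 1.42 × 1457 = 4576 kg O₂/d.

R_O ≈ 4580 kg O₂/d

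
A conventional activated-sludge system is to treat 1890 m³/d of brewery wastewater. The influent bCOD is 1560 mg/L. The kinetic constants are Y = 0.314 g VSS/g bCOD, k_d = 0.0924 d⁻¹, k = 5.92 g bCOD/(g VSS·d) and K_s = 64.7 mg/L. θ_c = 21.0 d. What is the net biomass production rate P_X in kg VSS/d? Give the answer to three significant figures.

Effluent substrate depends only on kinetics and SRT: S = K_s(1 + k_d θ_c) / [θ_c(Yk − k_d) − 1] = 64.7 × (1 + 0.0924 × 21.0) / [21.0 × (0.314 × 5.92 − 0.0924) − 1] = 190.2 / 36.10 = 5.270 mg/L.
The observed yield is Y_obs = Y/(1 + k_d·θ_c) = 0.314 / (1 + 0.0924 × 21.0) = 0.314 / 2.940 = 0.1068 g VSS per g bCOD removed.
ΔS = 1560 − 5.27 = 1555 mg/L, so the substrate removal rate is 1890 × 1555/1000 = 2938 kg bCOD/d.
P_X = Y_obs · Q(S₀ − S) = 0.1068 × 2938 = 313.8 kg VSS/d.

P_X ≈ 314 kg VSS/d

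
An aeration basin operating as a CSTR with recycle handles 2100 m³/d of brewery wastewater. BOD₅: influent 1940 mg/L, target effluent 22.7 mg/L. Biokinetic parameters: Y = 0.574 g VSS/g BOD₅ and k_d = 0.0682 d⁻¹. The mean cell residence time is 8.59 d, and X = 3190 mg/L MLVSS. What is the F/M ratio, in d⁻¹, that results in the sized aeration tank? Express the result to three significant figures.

F/M ≈ 0.325 d⁻¹

Steady-state biomass mass balance: V·X·(1 + k_d·θ_c) = Y·Q·(S₀ − S)·θ_c, so V = 0.574 × 2100 × (1940 − 22.7) × 8.59 / [3190 × (1 + 0.0682 × 8.59)] = 1.99×10^7 / 5059 = 3924 m³.
Food-to-microorganism ratio F/M = Q S₀ / (V X) = 2100 × 1940 / (3924 × 3190) = 0.3254 d⁻¹.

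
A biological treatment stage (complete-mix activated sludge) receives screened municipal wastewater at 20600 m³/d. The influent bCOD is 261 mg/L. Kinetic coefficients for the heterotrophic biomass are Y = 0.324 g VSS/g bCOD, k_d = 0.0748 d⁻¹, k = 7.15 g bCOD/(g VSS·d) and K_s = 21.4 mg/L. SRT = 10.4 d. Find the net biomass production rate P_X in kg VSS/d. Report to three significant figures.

P_X ≈ 973 kg VSS/d

From the Monod/SRT balance for a CMAS, S = K_s·(1+k_d θ_c)/[θ_c·(Y k − k_d) − 1] = 21.4 × (1 + 0.0748 × 10.4) / [10.4 × (0.324 × 7.15 − 0.0748) − 1] = 38.05 / 22.31 = 1.705 mg/L.
Correct the yield for decay: Y_obs = Y/(1 + k_d θ_c) = 0.324 / (1 + 0.0748 × 10.4) = 0.324 / 1.778 = 0.1822.
ΔS = 261 − 1.71 = 259.3 mg/L, so the substrate removal rate is 20600 × 259.3/1000 = 5341 kg bCOD/d.
P_X = Y_obs · Q(S₀ − S) = 0.1822 × 5341 = 973.4 kg VSS/d.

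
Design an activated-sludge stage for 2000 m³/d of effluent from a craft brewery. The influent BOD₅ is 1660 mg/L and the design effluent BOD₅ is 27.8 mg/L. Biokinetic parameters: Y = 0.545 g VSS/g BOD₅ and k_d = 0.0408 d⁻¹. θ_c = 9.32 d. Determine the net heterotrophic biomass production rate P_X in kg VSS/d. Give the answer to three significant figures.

P_X ≈ 1290 kg VSS/d

Correct the yield for decay: Y_obs = Y/(1 + k_d θ_c) = 0.545 / (1 + 0.0408 × 9.32) = 0.545 / 1.380 = 0.3949.
ΔS = 1660 − 27.8 = 1632 mg/L, so the substrate removal rate is 2000 × 1632/1000 = 3264 kg BOD₅/d.
Net biomass production P_X = Y_obs × Q·(S₀ − S) = 0.3949 × 3264 = 1289 kg VSS/d.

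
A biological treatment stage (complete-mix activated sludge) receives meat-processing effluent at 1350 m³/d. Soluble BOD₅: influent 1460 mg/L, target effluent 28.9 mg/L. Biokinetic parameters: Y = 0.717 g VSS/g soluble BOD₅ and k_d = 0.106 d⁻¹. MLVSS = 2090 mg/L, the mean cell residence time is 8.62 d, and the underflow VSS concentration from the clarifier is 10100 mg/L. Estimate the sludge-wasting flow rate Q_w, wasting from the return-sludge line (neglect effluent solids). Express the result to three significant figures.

Q_w ≈ 71.7 m³/d

Rearranging the biomass balance for a CMAS with decay, V = Y·Q·ΔS·θ_c / [X·(1+k_d θ_c)] = 0.717 × 1350 × (1460 − 28.9) × 8.62 / [2090 × (1 + 0.106 × 8.62)] = 1.19×10^7 / 4000 = 2985 m³.
Q_w = (V·X)/(θ_c X_r) = 2985 × 2090 / (8.62 × 10100) = 71.67 m³/d.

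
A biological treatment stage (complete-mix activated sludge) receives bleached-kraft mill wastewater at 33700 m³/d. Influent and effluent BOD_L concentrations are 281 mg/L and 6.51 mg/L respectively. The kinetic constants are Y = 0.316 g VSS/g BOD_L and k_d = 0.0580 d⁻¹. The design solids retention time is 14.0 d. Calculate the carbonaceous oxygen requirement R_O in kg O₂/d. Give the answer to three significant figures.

Observed yield with endogenous decay: Y_obs = Y / (1 + k_d·θ_c) = 0.316 / (1 + 0.0580 × 14.0) = 0.316 / 1.812 = 0.1744 g VSS/g BOD_L.
Q·(S₀ − S) = 33700 × (281 − 6.51) × 10⁻³ = 9250 kg/d removed.
P_X = Y_obs·Q·(S₀ − S) = 0.1744 × 9250 = 1613 kg VSS/d.
Carbonaceous O₂ demand = substrate oxidised − cell-mass equivalent = 9250 − 1.42 × 1613 = 6960 kg O₂/d.

R_O ≈ 6960 kg O₂/d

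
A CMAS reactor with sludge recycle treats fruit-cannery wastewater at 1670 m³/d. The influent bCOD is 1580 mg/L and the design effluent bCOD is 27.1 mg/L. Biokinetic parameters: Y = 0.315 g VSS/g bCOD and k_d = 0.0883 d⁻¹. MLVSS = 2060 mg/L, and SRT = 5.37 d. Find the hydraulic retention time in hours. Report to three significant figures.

τ ≈ 20.8 h

Steady-state biomass mass balance: V·X·(1 + k_d·θ_c) = Y·Q·(S₀ − S)·θ_c, so V = 0.315 × 1670 × (1580 − 27.1) × 5.37 / [2060 × (1 + 0.0883 × 5.37)] = 4.39×10^6 / 3037 = 1445 m³.
Hydraulic retention time τ = V/Q = 1445 / 1670 = 0.8650 d = 20.76 h.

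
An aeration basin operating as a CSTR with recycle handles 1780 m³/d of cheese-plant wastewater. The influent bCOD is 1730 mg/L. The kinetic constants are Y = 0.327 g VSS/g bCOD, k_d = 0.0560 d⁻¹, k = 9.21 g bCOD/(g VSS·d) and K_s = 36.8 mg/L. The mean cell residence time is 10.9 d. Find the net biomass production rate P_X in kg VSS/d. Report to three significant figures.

Effluent substrate depends only on kinetics and SRT: S = K_s(1 + k_d θ_c) / [θ_c(Yk − k_d) − 1] = 36.8 × (1 + 0.0560 × 10.9) / [10.9 × (0.327 × 9.21 − 0.0560) − 1] = 59.26 / 31.22 = 1.898 mg/L.
Correct the yield for decay: Y_obs = Y/(1 + k_d θ_c) = 0.327 / (1 + 0.0560 × 10.9) = 0.327 / 1.610 = 0.2031.
ΔS = 1730 − 1.90 = 1728 mg/L, so the substrate removal rate is 1780 × 1728/1000 = 3076 kg bCOD/d.
Biomass produced: P_X = Y_obs·Q·ΔS = 0.2031 × 3076 ≈ 624.6 kg VSS/d.

P_X ≈ 625 kg VSS/d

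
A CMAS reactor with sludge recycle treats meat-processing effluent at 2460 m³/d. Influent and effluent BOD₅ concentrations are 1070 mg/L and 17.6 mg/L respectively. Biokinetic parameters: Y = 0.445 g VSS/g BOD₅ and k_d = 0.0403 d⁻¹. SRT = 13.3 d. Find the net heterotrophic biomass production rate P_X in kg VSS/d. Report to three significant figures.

Correct the yield for decay: Y_obs = Y/(1 + k_d θ_c) = 0.445 / (1 + 0.0403 × 13.3) = 0.445 / 1.536 = 0.2897.
Substrate removed = Q·(S₀ − S) = 2460 m³/d × (1070 − 17.6) g/m³ = 2.59×10^6 g/d = 2589 kg/d.
So the net sludge growth is P_X = 0.2897 × 2589 = 750.0 kg VSS/d.

P_X ≈ 750 kg VSS/d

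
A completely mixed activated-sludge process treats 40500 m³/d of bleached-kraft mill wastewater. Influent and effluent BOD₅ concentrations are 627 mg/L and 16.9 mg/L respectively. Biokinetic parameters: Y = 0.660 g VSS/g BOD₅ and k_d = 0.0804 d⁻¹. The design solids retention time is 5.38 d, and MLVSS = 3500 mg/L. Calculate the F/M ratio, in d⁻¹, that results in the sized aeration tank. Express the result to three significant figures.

From the SRT design equation V = Y Q (S₀−S) θ_c / [X (1 + k_d θ_c)] = 0.660 × 40500 × (627 − 16.9) × 5.38 / [3500 × (1 + 0.0804 × 5.38)] = 8.77×10^7 / 5014 = 17499 m³.
F/M = Q·S₀ / (V·X) = 40500 × 627 / (17499 × 3500) = 0.4146 g BOD₅·(g VSS·d)⁻¹.

F/M ≈ 0.415 d⁻¹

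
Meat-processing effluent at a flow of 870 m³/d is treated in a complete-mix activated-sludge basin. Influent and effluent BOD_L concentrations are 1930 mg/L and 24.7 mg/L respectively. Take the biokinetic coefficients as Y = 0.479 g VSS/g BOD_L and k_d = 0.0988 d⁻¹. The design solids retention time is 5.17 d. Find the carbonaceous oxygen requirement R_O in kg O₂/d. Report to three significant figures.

Observed yield with endogenous decay: Y_obs = Y / (1 + k_d·θ_c) = 0.479 / (1 + 0.0988 × 5.17) = 0.479 / 1.511 = 0.3171 g VSS/g BOD_L.
ΔS = 1930 − 24.7 = 1905 mg/L, so the substrate removal rate is 870 × 1905/1000 = 1658 kg BOD_L/d.
Biomass synthesised: P_X = Y_obs × 1658 = 525.5 kg VSS/d.
R_O = Q·ΔS − 1.42 P_X = 1658 − 746.3 = 911.3 kg O₂/d.

R_O ≈ 911 kg O₂/d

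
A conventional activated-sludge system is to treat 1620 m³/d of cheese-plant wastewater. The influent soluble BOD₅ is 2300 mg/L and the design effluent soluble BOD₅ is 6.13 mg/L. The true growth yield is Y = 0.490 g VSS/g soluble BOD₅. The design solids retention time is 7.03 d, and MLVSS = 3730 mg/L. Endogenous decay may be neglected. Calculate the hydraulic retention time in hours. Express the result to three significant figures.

With k_d = 0 the design equation reduces to V = Y Q (S₀−S) θ_c / X = 0.490 × 1620 × (2300 − 6.13) × 7.03 / 3730 = 3432 m³.
τ = V/Q = 3432/1620 = 2.118 d, or 50.84 h.

τ ≈ 50.8 h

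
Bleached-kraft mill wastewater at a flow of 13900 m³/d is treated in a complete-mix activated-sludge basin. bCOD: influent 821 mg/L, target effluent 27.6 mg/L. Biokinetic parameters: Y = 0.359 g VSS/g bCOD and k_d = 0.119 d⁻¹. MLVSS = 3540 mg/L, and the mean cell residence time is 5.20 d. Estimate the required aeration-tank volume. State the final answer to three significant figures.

V ≈ 3590 m³

From the SRT design equation V = Y Q (S₀−S) θ_c / [X (1 + k_d θ_c)] = 0.359 × 13900 × (821 − 27.6) × 5.20 / [3540 × (1 + 0.119 × 5.20)] = 2.06×10^7 / 5731 = 3593 m³.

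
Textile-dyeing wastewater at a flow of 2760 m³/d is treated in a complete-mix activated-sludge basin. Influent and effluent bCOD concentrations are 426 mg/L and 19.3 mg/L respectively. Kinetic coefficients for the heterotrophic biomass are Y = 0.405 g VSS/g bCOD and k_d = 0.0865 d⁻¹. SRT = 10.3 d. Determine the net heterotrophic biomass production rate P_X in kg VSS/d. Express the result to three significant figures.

The observed yield is Y_obs = Y/(1 + k_d·θ_c) = 0.405 / (1 + 0.0865 × 10.3) = 0.405 / 1.891 = 0.2142 g VSS per g bCOD removed.
ΔS = 426 − 19.3 = 406.7 mg/L, so the substrate removal rate is 2760 × 406.7/1000 = 1122 kg bCOD/d.
So the net sludge growth is P_X = 0.2142 × 1122 = 240.4 kg VSS/d.

P_X ≈ 240 kg VSS/d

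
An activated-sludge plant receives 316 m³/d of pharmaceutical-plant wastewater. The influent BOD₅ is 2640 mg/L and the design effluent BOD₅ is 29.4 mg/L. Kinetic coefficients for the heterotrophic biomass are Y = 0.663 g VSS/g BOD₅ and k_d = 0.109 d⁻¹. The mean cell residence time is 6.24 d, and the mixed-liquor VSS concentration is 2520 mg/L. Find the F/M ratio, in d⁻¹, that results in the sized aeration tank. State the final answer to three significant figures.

Rearranging the biomass balance for a CMAS with decay, V = Y·Q·ΔS·θ_c / [X·(1+k_d θ_c)] = 0.663 × 316 × (2640 − 29.4) × 6.24 / [2520 × (1 + 0.109 × 6.24)] = 3.41×10^6 / 4234 = 806.1 m³.
F/M = applied load / biomass = Q·S₀/(V·X) = 316 × 2640 / (806.1 × 2520) = 0.4107 d⁻¹.

F/M ≈ 0.411 d⁻¹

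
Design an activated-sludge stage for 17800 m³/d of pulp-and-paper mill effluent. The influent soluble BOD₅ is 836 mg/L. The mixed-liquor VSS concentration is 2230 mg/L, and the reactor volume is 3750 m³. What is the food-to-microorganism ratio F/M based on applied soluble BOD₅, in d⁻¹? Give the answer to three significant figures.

F/M ≈ 1.78 d⁻¹

F/M = Q·S₀ / (V·X) = 17800 × 836 / (3750 × 2230) = 1.779 g soluble BOD₅·(g VSS·d)⁻¹.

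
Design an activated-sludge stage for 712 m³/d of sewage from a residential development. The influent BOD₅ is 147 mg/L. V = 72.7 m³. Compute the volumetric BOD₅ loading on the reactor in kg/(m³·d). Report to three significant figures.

L_v = Q S₀ / V = 712 × 147 × 10⁻³ / 72.70 = 1.440 kg/(m³·d).

L_v ≈ 1.44 kg BOD₅/(m³·d)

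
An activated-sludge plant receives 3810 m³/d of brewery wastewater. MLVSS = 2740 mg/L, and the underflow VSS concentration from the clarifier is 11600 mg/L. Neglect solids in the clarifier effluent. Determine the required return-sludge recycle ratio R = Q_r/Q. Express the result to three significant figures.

R ≈ 0.309

Mass balance around the secondary clarifier (neglecting effluent solids): R = X / (X_r − X) = 2740 / (11600 − 2740) = 0.3093.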